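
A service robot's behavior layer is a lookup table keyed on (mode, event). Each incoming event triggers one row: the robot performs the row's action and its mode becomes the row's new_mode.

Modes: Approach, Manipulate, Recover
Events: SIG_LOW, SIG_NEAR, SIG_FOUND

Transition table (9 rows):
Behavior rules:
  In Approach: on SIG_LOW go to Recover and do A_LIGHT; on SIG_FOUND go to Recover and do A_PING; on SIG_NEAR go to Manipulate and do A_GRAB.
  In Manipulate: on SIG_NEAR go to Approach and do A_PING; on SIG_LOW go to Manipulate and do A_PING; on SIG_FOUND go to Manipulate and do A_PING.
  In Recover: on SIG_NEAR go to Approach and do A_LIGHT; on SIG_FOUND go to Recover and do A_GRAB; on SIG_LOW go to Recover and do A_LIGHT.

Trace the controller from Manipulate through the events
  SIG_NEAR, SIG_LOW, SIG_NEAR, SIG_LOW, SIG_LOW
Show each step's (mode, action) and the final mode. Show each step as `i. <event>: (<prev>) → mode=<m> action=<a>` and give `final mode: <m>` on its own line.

1. SIG_NEAR: (Manipulate) → mode=Approach action=A_PING
2. SIG_LOW: (Approach) → mode=Recover action=A_LIGHT
3. SIG_NEAR: (Recover) → mode=Approach action=A_LIGHT
4. SIG_LOW: (Approach) → mode=Recover action=A_LIGHT
5. SIG_LOW: (Recover) → mode=Recover action=A_LIGHT

final mode: Recover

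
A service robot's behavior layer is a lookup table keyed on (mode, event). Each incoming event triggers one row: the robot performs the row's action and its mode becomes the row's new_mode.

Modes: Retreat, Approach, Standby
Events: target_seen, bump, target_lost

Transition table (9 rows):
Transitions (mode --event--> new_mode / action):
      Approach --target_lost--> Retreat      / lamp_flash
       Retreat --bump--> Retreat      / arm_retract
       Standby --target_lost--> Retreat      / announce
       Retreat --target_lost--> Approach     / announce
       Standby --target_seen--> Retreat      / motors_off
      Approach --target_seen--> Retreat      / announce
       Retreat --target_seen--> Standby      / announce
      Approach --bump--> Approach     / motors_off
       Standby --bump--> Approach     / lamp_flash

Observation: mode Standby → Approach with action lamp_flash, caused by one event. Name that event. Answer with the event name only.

try target_seen: (Standby, target_seen) → (Retreat, motors_off)
try bump: (Standby, bump) → (Approach, lamp_flash)  ← matches
try target_lost: (Standby, target_lost) → (Retreat, announce)

bump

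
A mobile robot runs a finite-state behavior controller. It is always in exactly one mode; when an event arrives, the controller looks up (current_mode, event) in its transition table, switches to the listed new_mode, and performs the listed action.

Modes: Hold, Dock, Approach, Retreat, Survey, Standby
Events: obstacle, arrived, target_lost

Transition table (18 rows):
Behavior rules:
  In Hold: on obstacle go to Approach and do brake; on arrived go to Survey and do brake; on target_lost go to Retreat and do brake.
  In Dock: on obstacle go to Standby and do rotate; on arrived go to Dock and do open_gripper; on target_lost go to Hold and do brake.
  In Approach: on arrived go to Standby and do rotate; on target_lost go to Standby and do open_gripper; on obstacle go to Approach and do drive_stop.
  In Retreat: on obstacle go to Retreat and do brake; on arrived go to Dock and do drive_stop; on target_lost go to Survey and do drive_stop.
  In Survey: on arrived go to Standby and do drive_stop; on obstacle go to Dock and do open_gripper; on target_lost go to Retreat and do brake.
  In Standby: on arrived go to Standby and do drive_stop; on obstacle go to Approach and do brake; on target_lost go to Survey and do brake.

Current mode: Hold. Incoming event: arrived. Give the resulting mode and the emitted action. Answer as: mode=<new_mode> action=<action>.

mode=Survey action=brake

current mode = Hold; filter table to that mode:
  (Hold, obstacle) → (Approach, brake)
  (Hold, arrived) → (Survey, brake)  ← event matches
  (Hold, target_lost) → (Retreat, brake)
event = arrived selects (Survey, brake)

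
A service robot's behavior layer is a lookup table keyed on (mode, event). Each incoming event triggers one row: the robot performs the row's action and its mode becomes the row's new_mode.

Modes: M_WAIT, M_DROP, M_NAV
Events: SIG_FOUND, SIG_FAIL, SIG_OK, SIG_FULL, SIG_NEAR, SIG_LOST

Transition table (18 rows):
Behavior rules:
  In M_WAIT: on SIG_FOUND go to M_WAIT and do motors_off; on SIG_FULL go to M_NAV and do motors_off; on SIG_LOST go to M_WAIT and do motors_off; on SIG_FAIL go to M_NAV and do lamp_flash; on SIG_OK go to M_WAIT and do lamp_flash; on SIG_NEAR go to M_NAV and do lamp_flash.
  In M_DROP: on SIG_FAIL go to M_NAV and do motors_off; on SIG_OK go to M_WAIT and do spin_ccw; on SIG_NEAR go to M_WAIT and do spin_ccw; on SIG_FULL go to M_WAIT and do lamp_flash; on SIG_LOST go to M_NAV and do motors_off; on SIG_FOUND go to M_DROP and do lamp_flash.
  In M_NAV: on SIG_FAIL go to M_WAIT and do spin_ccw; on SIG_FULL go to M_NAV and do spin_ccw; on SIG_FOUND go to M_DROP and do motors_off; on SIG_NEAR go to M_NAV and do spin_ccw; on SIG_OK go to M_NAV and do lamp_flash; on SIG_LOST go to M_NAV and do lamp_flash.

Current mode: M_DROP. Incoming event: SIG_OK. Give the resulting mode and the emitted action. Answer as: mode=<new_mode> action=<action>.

mode=M_WAIT action=spin_ccw

current mode = M_DROP; filter table to that mode:
  (M_DROP, SIG_FAIL) → (M_NAV, motors_off)
  (M_DROP, SIG_OK) → (M_WAIT, spin_ccw)  ← event matches
  (M_DROP, SIG_NEAR) → (M_WAIT, spin_ccw)
  (M_DROP, SIG_FULL) → (M_WAIT, lamp_flash)
  (M_DROP, SIG_LOST) → (M_NAV, motors_off)
  (M_DROP, SIG_FOUND) → (M_DROP, lamp_flash)
event = SIG_OK selects (M_WAIT, spin_ccw)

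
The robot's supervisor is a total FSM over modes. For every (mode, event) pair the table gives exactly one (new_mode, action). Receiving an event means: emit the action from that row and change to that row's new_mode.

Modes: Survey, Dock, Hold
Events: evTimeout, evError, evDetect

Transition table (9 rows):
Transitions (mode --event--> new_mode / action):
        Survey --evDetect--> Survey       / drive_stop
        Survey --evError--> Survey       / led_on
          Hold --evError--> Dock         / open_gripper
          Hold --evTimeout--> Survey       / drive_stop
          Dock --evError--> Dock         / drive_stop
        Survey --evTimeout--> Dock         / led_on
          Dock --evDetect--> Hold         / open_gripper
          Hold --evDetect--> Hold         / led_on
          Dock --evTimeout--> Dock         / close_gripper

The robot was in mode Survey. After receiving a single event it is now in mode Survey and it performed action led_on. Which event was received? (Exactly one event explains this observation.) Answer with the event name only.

evError

try evTimeout: (Survey, evTimeout) → (Dock, led_on)
try evError: (Survey, evError) → (Survey, led_on)  ← matches
try evDetect: (Survey, evDetect) → (Survey, drive_stop)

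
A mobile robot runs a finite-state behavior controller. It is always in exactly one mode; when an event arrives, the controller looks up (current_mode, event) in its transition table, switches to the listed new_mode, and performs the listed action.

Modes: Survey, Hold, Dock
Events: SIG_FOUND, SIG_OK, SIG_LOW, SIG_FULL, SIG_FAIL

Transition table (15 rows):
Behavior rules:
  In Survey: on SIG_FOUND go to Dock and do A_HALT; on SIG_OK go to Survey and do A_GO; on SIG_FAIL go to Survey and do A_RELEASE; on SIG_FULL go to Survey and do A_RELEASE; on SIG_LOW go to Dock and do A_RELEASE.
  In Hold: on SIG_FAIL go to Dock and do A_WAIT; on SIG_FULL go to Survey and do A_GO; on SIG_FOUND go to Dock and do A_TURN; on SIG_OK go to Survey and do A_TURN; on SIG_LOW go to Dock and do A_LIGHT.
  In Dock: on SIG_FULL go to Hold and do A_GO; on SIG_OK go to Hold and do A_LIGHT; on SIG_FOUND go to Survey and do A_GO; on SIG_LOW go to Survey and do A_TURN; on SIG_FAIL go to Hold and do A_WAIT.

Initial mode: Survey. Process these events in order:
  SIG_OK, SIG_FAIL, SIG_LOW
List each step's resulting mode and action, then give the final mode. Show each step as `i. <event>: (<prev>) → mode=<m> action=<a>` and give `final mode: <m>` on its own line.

1. SIG_OK: (Survey) → mode=Survey action=A_GO
2. SIG_FAIL: (Survey) → mode=Survey action=A_RELEASE
3. SIG_LOW: (Survey) → mode=Dock action=A_RELEASE

final mode: Dock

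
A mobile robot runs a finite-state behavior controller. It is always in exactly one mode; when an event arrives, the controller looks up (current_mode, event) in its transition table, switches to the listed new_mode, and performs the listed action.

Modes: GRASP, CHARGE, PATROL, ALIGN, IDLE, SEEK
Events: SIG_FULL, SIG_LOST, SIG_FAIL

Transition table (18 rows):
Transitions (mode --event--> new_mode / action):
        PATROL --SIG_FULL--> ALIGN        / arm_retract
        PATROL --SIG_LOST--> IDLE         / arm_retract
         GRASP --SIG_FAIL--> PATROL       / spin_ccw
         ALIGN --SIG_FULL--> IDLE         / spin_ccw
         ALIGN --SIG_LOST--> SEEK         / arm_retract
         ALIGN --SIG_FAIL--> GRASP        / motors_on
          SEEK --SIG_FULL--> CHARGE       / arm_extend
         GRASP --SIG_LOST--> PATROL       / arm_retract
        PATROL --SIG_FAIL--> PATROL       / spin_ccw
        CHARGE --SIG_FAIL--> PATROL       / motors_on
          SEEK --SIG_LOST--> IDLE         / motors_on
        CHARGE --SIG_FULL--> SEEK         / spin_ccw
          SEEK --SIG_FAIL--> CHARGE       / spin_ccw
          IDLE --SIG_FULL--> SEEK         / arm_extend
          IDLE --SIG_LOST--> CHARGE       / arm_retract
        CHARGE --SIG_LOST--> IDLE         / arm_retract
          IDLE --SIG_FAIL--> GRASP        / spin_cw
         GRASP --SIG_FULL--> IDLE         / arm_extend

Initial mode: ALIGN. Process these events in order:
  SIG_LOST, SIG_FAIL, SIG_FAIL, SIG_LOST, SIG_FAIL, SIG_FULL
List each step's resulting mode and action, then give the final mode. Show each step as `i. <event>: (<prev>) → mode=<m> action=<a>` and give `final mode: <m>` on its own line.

final mode: IDLE

1. SIG_LOST: (ALIGN) → mode=SEEK action=arm_retract
2. SIG_FAIL: (SEEK) → mode=CHARGE action=spin_ccw
3. SIG_FAIL: (CHARGE) → mode=PATROL action=motors_on
4. SIG_LOST: (PATROL) → mode=IDLE action=arm_retract
5. SIG_FAIL: (IDLE) → mode=GRASP action=spin_cw
6. SIG_FULL: (GRASP) → mode=IDLE action=arm_extend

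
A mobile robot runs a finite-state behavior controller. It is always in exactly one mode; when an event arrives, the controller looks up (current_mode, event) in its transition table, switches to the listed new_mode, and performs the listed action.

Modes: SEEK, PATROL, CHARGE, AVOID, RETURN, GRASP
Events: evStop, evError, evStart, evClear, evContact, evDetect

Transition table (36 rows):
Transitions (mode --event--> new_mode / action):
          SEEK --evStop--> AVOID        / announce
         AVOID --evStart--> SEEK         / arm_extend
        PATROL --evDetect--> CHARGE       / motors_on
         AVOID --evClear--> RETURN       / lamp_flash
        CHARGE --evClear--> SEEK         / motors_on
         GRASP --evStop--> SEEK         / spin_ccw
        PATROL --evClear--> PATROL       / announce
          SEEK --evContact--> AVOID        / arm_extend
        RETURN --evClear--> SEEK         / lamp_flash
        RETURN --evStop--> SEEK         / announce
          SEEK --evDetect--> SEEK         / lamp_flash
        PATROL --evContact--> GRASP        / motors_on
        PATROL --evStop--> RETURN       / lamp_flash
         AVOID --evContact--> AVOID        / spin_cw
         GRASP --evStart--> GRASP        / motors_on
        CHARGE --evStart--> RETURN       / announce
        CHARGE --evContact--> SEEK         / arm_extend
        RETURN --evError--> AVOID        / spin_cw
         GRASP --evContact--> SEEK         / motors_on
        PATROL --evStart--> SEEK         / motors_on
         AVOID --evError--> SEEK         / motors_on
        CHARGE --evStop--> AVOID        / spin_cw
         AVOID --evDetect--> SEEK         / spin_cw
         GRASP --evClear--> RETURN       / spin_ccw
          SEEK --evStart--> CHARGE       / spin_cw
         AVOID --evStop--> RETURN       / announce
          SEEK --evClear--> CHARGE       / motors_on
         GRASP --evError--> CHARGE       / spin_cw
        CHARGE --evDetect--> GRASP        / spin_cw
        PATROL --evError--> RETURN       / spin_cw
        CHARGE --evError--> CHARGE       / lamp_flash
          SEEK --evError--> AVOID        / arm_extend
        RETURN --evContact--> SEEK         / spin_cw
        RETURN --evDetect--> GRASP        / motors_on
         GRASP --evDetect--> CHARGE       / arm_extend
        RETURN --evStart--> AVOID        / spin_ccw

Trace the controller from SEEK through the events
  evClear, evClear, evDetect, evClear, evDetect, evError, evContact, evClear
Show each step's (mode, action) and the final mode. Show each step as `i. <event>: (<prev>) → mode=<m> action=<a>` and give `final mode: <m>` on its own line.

final mode: CHARGE

1. evClear: (SEEK) → mode=CHARGE action=motors_on
2. evClear: (CHARGE) → mode=SEEK action=motors_on
3. evDetect: (SEEK) → mode=SEEK action=lamp_flash
4. evClear: (SEEK) → mode=CHARGE action=motors_on
5. evDetect: (CHARGE) → mode=GRASP action=spin_cw
6. evError: (GRASP) → mode=CHARGE action=spin_cw
7. evContact: (CHARGE) → mode=SEEK action=arm_extend
8. evClear: (SEEK) → mode=CHARGE action=motors_on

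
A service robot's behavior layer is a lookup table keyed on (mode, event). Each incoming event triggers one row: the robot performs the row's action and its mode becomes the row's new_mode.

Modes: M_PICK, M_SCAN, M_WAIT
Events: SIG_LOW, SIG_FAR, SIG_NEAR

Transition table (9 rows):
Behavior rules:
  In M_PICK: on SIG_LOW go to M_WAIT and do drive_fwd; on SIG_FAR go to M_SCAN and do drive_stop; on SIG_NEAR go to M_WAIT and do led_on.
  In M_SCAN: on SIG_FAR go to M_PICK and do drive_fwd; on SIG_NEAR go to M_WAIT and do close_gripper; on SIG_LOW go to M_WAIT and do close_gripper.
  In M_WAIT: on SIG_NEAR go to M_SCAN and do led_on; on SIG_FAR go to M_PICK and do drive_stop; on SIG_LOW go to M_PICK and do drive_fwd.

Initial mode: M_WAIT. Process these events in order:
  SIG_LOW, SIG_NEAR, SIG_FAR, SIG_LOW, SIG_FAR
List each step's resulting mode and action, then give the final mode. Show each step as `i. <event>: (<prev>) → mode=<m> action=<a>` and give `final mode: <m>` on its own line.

1. SIG_LOW: (M_WAIT) → mode=M_PICK action=drive_fwd
2. SIG_NEAR: (M_PICK) → mode=M_WAIT action=led_on
3. SIG_FAR: (M_WAIT) → mode=M_PICK action=drive_stop
4. SIG_LOW: (M_PICK) → mode=M_WAIT action=drive_fwd
5. SIG_FAR: (M_WAIT) → mode=M_PICK action=drive_stop

final mode: M_PICK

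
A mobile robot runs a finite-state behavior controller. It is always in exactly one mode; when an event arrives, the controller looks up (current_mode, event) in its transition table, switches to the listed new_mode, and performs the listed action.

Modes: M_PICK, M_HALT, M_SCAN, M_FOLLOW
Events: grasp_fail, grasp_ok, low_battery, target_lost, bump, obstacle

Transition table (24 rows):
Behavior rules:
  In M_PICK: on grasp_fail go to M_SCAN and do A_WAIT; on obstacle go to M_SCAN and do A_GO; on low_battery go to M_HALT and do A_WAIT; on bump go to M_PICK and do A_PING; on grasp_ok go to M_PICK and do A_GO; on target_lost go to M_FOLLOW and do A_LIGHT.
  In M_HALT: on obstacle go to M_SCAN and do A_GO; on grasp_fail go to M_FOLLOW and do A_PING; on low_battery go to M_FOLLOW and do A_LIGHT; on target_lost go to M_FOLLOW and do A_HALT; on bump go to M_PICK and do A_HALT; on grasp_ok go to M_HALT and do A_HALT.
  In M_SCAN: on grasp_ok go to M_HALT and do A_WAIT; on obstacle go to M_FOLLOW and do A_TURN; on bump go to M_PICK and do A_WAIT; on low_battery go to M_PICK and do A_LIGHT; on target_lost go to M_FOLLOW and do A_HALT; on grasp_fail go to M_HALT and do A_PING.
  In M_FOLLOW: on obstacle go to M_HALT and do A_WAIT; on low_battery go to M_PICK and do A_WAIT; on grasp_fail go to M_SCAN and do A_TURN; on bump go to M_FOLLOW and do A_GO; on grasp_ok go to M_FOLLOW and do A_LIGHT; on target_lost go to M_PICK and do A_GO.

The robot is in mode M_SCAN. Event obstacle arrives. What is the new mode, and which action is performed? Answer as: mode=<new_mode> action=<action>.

current mode = M_SCAN; filter table to that mode:
  (M_SCAN, grasp_ok) → (M_HALT, A_WAIT)
  (M_SCAN, obstacle) → (M_FOLLOW, A_TURN)  ← event matches
  (M_SCAN, bump) → (M_PICK, A_WAIT)
  (M_SCAN, low_battery) → (M_PICK, A_LIGHT)
  (M_SCAN, target_lost) → (M_FOLLOW, A_HALT)
  (M_SCAN, grasp_fail) → (M_HALT, A_PING)
event = obstacle selects (M_FOLLOW, A_TURN)

mode=M_FOLLOW action=A_TURN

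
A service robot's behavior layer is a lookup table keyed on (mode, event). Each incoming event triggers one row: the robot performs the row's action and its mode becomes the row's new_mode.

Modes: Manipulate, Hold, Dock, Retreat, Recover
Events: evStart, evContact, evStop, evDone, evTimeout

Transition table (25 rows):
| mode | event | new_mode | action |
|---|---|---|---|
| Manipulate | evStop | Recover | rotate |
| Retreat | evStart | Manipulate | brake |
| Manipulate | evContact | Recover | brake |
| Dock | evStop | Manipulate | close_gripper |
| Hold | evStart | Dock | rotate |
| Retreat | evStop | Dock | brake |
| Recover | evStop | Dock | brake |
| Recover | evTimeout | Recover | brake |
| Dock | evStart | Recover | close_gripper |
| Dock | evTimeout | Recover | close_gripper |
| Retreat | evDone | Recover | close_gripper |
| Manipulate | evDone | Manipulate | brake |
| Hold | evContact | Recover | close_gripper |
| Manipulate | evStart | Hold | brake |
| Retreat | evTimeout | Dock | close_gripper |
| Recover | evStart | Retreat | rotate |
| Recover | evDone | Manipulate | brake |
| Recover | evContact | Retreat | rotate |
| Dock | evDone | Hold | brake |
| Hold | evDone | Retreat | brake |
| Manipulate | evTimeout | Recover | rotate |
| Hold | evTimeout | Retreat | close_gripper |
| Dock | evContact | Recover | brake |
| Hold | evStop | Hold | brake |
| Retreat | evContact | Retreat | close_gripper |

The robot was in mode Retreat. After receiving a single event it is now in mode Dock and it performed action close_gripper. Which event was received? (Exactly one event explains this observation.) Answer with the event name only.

evTimeout

try evStart: (Retreat, evStart) → (Manipulate, brake)
try evContact: (Retreat, evContact) → (Retreat, close_gripper)
try evStop: (Retreat, evStop) → (Dock, brake)
try evDone: (Retreat, evDone) → (Recover, close_gripper)
try evTimeout: (Retreat, evTimeout) → (Dock, close_gripper)  ← matches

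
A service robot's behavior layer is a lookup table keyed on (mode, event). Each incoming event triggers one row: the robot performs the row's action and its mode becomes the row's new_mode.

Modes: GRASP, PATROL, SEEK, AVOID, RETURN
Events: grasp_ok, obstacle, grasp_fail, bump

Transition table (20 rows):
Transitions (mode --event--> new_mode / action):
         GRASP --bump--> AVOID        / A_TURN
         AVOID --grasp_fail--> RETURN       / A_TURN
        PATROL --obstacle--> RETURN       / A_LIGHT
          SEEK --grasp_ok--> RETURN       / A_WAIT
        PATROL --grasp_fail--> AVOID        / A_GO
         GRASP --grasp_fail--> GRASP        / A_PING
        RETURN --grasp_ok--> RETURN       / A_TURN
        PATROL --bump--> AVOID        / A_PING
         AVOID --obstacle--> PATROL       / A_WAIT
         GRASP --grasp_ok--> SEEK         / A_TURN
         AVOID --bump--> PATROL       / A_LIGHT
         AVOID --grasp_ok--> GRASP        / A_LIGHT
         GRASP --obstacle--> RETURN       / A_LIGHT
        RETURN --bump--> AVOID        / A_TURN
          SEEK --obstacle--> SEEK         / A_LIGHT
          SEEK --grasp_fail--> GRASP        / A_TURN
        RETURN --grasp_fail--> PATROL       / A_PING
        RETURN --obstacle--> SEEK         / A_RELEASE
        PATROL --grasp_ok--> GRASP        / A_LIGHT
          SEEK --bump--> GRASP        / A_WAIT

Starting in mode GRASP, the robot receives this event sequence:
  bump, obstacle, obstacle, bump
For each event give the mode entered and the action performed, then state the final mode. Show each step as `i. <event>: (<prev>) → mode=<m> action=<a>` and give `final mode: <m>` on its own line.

1. bump: (GRASP) → mode=AVOID action=A_TURN
2. obstacle: (AVOID) → mode=PATROL action=A_WAIT
3. obstacle: (PATROL) → mode=RETURN action=A_LIGHT
4. bump: (RETURN) → mode=AVOID action=A_TURN

final mode: AVOID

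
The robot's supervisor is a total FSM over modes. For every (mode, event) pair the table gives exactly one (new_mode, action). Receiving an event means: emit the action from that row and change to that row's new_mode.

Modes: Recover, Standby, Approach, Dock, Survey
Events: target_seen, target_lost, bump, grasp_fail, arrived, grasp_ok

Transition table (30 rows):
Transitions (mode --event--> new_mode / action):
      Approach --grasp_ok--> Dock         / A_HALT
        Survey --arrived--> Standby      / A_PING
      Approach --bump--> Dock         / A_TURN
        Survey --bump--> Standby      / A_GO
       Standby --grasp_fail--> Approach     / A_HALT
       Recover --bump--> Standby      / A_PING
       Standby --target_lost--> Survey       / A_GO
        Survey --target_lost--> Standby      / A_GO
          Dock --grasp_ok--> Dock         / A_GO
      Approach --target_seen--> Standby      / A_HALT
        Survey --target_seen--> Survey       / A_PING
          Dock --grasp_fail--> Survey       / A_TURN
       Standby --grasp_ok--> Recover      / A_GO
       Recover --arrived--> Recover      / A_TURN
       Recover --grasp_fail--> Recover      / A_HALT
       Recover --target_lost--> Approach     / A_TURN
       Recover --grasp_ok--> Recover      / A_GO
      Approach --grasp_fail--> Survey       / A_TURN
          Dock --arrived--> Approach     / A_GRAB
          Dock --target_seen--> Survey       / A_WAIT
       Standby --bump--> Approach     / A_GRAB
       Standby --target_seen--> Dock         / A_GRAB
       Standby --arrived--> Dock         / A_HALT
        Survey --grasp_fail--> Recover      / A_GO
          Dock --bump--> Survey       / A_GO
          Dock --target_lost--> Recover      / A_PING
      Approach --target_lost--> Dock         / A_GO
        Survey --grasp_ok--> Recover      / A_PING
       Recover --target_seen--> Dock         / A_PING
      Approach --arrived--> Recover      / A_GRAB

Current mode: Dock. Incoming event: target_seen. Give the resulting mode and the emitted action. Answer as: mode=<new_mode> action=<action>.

current mode = Dock; filter table to that mode:
  (Dock, grasp_ok) → (Dock, A_GO)
  (Dock, grasp_fail) → (Survey, A_TURN)
  (Dock, arrived) → (Approach, A_GRAB)
  (Dock, target_seen) → (Survey, A_WAIT)  ← event matches
  (Dock, bump) → (Survey, A_GO)
  (Dock, target_lost) → (Recover, A_PING)
event = target_seen selects (Survey, A_WAIT)

mode=Survey action=A_WAIT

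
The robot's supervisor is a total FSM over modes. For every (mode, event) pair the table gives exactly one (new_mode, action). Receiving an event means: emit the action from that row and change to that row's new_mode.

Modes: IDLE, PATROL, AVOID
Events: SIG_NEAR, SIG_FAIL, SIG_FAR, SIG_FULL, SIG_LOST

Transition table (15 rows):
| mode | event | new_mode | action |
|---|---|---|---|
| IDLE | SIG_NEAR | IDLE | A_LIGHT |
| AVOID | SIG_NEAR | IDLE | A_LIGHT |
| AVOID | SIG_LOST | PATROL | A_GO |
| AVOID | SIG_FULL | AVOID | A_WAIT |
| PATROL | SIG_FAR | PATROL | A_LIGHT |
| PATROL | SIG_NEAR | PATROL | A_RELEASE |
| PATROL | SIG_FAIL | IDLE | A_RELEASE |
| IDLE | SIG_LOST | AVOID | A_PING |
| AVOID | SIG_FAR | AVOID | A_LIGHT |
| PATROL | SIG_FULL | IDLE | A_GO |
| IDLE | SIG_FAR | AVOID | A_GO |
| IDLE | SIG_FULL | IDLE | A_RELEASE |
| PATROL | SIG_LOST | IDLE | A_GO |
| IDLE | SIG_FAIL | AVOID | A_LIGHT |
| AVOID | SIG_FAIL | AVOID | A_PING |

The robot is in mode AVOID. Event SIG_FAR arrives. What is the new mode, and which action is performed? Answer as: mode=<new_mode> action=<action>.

mode=AVOID action=A_LIGHT

current mode = AVOID; filter table to that mode:
  (AVOID, SIG_NEAR) → (IDLE, A_LIGHT)
  (AVOID, SIG_LOST) → (PATROL, A_GO)
  (AVOID, SIG_FULL) → (AVOID, A_WAIT)
  (AVOID, SIG_FAR) → (AVOID, A_LIGHT)  ← event matches
  (AVOID, SIG_FAIL) → (AVOID, A_PING)
event = SIG_FAR selects (AVOID, A_LIGHT)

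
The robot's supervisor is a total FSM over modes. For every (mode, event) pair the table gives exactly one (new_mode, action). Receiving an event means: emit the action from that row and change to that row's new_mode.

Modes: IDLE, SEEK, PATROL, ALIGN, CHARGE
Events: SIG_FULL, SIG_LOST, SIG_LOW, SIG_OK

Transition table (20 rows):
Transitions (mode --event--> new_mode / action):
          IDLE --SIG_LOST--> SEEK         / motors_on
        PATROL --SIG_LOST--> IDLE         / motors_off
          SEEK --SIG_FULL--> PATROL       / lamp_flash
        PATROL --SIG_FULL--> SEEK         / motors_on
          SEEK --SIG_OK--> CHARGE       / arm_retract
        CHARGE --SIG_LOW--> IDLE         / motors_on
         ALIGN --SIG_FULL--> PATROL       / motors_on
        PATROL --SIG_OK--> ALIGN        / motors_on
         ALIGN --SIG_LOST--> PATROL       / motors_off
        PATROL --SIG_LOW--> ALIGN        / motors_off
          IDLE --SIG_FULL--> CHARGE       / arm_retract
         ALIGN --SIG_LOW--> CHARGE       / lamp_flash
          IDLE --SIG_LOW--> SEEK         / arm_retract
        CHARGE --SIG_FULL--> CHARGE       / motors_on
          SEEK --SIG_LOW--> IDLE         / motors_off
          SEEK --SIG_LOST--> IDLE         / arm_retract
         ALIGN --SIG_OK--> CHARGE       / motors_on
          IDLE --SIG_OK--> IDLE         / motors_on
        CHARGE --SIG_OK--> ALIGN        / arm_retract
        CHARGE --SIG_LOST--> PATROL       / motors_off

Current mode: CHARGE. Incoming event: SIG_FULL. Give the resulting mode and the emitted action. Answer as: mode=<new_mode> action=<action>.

mode=CHARGE action=motors_on

current mode = CHARGE; filter table to that mode:
  (CHARGE, SIG_LOW) → (IDLE, motors_on)
  (CHARGE, SIG_FULL) → (CHARGE, motors_on)  ← event matches
  (CHARGE, SIG_OK) → (ALIGN, arm_retract)
  (CHARGE, SIG_LOST) → (PATROL, motors_off)
event = SIG_FULL selects (CHARGE, motors_on)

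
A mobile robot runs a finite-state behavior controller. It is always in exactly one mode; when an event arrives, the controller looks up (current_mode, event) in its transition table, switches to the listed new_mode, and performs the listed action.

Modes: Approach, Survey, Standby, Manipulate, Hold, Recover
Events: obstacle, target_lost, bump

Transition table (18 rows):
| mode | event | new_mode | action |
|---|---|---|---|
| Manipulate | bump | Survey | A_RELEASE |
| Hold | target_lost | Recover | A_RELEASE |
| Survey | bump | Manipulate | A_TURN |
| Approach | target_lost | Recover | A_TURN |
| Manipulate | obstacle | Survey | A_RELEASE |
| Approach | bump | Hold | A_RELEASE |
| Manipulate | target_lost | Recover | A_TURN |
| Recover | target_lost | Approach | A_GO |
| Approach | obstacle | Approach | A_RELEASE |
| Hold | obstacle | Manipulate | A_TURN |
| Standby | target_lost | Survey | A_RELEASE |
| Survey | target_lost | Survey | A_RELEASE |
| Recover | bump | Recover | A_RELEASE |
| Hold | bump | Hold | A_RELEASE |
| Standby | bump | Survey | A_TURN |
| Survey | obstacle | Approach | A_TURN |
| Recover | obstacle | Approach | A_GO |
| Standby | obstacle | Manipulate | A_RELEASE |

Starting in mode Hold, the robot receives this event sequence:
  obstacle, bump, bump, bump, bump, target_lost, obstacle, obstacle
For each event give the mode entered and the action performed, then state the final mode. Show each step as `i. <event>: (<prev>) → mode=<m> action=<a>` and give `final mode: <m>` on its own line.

final mode: Approach

1. obstacle: (Hold) → mode=Manipulate action=A_TURN
2. bump: (Manipulate) → mode=Survey action=A_RELEASE
3. bump: (Survey) → mode=Manipulate action=A_TURN
4. bump: (Manipulate) → mode=Survey action=A_RELEASE
5. bump: (Survey) → mode=Manipulate action=A_TURN
6. target_lost: (Manipulate) → mode=Recover action=A_TURN
7. obstacle: (Recover) → mode=Approach action=A_GO
8. obstacle: (Approach) → mode=Approach action=A_RELEASE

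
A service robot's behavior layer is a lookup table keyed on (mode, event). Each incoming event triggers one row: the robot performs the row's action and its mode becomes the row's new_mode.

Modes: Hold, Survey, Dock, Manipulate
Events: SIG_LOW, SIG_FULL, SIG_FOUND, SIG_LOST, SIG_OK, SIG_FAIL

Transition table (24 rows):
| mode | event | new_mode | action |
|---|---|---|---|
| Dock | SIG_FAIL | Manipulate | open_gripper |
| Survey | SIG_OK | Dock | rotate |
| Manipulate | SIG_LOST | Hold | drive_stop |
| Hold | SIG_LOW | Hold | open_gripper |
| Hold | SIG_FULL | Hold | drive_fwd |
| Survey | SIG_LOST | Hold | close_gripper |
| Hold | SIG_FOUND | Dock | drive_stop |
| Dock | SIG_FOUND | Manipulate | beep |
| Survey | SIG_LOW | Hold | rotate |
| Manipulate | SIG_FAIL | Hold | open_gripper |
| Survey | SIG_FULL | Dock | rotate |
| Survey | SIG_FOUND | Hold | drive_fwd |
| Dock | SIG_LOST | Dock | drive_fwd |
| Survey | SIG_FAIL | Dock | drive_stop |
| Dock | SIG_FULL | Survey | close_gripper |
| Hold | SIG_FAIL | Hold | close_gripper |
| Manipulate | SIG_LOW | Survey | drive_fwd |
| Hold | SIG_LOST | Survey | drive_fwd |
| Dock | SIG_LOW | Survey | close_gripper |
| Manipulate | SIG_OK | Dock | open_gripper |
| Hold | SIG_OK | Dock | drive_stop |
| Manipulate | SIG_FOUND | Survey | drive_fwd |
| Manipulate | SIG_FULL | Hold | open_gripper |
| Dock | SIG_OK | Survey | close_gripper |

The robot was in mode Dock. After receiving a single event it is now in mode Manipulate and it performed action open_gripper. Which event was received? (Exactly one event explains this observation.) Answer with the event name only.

try SIG_LOW: (Dock, SIG_LOW) → (Survey, close_gripper)
try SIG_FULL: (Dock, SIG_FULL) → (Survey, close_gripper)
try SIG_FOUND: (Dock, SIG_FOUND) → (Manipulate, beep)
try SIG_LOST: (Dock, SIG_LOST) → (Dock, drive_fwd)
try SIG_OK: (Dock, SIG_OK) → (Survey, close_gripper)
try SIG_FAIL: (Dock, SIG_FAIL) → (Manipulate, open_gripper)  ← matches

SIG_FAIL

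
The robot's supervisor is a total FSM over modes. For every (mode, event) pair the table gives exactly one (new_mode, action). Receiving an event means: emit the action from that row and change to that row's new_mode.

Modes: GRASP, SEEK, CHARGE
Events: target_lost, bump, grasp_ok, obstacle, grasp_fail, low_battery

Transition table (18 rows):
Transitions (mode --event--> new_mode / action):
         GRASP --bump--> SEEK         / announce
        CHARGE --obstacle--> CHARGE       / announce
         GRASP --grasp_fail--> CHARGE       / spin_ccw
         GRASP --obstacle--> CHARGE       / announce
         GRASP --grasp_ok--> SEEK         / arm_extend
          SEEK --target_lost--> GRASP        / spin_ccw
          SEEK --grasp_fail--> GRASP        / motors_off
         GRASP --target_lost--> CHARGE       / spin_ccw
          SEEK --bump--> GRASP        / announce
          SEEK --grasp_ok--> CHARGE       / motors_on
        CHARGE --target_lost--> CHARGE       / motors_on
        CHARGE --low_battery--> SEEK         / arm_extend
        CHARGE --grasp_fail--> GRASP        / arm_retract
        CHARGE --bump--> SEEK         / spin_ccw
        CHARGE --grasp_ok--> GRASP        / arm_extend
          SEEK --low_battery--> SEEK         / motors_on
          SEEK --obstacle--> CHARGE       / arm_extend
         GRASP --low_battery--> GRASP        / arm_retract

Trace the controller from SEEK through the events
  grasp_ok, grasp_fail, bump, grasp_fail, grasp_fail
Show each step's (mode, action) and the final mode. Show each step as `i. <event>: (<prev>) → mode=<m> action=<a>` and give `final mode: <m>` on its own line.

final mode: CHARGE

1. grasp_ok: (SEEK) → mode=CHARGE action=motors_on
2. grasp_fail: (CHARGE) → mode=GRASP action=arm_retract
3. bump: (GRASP) → mode=SEEK action=announce
4. grasp_fail: (SEEK) → mode=GRASP action=motors_off
5. grasp_fail: (GRASP) → mode=CHARGE action=spin_ccw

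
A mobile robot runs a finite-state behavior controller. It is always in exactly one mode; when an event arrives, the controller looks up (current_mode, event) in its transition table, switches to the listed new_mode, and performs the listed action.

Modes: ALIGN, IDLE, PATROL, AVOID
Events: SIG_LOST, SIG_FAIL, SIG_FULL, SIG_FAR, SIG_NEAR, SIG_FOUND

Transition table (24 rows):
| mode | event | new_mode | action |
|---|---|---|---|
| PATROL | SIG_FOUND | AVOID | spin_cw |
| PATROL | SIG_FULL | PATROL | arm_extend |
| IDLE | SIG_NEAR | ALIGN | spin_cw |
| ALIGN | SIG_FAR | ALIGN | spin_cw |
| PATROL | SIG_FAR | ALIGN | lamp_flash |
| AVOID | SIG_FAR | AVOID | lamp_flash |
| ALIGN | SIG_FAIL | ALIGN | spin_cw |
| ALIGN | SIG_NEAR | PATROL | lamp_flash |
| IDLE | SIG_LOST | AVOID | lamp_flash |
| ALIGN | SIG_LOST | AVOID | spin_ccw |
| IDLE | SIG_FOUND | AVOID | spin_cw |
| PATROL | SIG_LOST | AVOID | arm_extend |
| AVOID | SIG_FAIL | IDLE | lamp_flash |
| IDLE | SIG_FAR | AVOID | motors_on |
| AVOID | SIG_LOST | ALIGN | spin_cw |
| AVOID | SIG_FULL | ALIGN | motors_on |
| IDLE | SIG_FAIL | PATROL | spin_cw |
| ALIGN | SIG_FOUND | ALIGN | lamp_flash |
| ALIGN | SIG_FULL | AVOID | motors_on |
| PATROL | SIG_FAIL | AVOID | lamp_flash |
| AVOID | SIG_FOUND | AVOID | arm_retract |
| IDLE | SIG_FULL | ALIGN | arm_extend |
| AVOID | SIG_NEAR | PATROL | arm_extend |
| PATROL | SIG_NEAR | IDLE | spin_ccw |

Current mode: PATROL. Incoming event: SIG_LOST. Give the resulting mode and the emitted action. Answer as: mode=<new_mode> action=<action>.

current mode = PATROL; filter table to that mode:
  (PATROL, SIG_FOUND) → (AVOID, spin_cw)
  (PATROL, SIG_FULL) → (PATROL, arm_extend)
  (PATROL, SIG_FAR) → (ALIGN, lamp_flash)
  (PATROL, SIG_LOST) → (AVOID, arm_extend)  ← event matches
  (PATROL, SIG_FAIL) → (AVOID, lamp_flash)
  (PATROL, SIG_NEAR) → (IDLE, spin_ccw)
event = SIG_LOST selects (AVOID, arm_extend)

mode=AVOID action=arm_extend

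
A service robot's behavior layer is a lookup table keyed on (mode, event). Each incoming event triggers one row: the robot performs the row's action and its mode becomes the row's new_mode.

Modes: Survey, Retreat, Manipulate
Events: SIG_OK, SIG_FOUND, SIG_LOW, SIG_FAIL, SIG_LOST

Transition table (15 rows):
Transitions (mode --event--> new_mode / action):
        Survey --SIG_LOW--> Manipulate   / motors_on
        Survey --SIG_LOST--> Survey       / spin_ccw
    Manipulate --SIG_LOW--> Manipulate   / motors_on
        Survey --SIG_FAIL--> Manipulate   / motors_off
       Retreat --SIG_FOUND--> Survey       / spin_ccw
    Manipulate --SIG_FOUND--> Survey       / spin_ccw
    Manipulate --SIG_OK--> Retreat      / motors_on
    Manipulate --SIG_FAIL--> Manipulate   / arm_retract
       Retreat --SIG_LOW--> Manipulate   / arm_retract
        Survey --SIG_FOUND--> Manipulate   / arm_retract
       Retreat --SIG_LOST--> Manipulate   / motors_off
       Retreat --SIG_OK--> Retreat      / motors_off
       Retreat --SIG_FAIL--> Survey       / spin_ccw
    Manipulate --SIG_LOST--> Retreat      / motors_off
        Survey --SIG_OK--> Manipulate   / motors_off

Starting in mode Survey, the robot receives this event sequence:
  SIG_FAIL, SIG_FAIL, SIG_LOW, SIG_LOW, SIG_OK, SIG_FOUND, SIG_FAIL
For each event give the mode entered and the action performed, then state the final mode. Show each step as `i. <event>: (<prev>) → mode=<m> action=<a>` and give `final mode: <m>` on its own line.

final mode: Manipulate

1. SIG_FAIL: (Survey) → mode=Manipulate action=motors_off
2. SIG_FAIL: (Manipulate) → mode=Manipulate action=arm_retract
3. SIG_LOW: (Manipulate) → mode=Manipulate action=motors_on
4. SIG_LOW: (Manipulate) → mode=Manipulate action=motors_on
5. SIG_OK: (Manipulate) → mode=Retreat action=motors_on
6. SIG_FOUND: (Retreat) → mode=Survey action=spin_ccw
7. SIG_FAIL: (Survey) → mode=Manipulate action=motors_off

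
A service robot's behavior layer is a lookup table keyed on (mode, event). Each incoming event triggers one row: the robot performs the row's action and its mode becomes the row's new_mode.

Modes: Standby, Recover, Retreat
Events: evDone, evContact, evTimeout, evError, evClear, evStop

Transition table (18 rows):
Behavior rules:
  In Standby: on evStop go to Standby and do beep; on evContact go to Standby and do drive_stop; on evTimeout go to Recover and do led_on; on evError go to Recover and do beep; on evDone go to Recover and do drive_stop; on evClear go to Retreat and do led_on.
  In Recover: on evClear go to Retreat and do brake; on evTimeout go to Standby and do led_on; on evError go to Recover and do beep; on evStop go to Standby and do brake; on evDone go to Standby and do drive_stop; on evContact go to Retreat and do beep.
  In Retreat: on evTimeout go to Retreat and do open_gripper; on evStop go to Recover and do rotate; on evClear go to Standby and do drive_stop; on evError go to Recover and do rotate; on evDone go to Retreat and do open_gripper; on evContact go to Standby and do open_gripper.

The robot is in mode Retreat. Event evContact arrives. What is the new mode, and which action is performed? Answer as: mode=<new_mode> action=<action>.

current mode = Retreat; filter table to that mode:
  (Retreat, evTimeout) → (Retreat, open_gripper)
  (Retreat, evStop) → (Recover, rotate)
  (Retreat, evClear) → (Standby, drive_stop)
  (Retreat, evError) → (Recover, rotate)
  (Retreat, evDone) → (Retreat, open_gripper)
  (Retreat, evContact) → (Standby, open_gripper)  ← event matches
event = evContact selects (Standby, open_gripper)

mode=Standby action=open_gripper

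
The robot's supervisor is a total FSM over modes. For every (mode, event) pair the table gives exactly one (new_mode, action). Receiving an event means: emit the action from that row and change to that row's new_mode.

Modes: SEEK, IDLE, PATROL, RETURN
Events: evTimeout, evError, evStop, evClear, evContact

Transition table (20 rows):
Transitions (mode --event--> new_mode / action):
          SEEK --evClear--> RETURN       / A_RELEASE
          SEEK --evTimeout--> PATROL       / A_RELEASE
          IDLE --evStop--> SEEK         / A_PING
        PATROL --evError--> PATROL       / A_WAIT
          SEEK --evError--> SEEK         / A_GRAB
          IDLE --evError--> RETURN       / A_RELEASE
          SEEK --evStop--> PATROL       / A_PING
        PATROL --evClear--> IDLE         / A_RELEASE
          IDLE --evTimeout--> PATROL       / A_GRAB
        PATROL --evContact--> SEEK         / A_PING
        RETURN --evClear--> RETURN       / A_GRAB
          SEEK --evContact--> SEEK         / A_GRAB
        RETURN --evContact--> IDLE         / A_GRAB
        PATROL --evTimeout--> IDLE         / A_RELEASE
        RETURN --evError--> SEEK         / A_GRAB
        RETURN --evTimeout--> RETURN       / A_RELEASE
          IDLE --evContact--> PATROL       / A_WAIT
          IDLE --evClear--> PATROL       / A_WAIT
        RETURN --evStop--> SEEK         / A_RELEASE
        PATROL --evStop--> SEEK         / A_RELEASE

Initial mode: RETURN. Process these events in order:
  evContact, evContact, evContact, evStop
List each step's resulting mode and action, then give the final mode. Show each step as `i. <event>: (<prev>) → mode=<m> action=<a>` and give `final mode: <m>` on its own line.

1. evContact: (RETURN) → mode=IDLE action=A_GRAB
2. evContact: (IDLE) → mode=PATROL action=A_WAIT
3. evContact: (PATROL) → mode=SEEK action=A_PING
4. evStop: (SEEK) → mode=PATROL action=A_PING

final mode: PATROL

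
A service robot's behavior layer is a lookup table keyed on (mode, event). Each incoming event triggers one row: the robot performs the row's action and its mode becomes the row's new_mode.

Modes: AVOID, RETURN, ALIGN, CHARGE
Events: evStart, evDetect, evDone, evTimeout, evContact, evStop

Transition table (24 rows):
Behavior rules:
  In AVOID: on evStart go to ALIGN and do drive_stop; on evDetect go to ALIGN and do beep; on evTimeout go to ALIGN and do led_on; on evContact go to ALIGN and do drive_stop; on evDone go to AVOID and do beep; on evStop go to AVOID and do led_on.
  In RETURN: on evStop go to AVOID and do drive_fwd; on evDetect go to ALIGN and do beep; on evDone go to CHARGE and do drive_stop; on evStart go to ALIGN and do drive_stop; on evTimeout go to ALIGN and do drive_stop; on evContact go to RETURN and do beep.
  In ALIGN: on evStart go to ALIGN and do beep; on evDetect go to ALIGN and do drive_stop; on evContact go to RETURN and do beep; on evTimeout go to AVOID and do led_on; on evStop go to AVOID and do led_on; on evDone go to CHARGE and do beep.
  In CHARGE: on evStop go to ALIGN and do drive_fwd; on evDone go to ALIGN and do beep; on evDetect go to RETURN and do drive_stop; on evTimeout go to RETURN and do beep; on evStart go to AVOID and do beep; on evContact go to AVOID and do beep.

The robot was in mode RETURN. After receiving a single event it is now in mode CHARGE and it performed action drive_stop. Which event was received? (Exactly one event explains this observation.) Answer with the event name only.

try evStart: (RETURN, evStart) → (ALIGN, drive_stop)
try evDetect: (RETURN, evDetect) → (ALIGN, beep)
try evDone: (RETURN, evDone) → (CHARGE, drive_stop)  ← matches
try evTimeout: (RETURN, evTimeout) → (ALIGN, drive_stop)
try evContact: (RETURN, evContact) → (RETURN, beep)
try evStop: (RETURN, evStop) → (AVOID, drive_fwd)

evDone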